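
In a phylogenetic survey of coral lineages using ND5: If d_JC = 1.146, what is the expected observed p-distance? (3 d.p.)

p = (3/4)(1 − e^(−4d/3)) = 0.75 × (1 − e^(-1.528)) = 0.75 × (1 − 0.216969) = 0.587273.

0.587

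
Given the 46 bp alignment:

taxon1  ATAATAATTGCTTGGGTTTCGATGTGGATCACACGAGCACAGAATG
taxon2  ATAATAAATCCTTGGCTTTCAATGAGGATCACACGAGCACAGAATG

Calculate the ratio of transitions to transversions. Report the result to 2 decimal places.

Transitions are A↔G and C↔T; transversions are all other mismatches.
Transitions: 1. Transversions: 4.
R = 1/4 = 0.25.

0.25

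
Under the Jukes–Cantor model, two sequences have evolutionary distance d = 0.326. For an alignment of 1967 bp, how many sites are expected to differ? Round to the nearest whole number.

520

Invert JC69: p = (3/4)(1 − e^(−4d/3)) = 0.75 × (1 − e^(-0.434667)) = 0.75 × (1 − 0.647480) = 0.264390.
Expected differing sites = pL ≈ 0.264390 × 1967 = 520.05513 ≈ 520.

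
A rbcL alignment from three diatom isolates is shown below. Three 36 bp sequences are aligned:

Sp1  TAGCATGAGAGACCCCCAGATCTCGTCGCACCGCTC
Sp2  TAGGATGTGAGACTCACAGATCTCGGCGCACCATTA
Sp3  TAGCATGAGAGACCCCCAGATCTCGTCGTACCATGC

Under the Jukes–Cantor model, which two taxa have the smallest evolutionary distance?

Sp1–Sp2: 8/36 differ, p = 0.222, d = 0.264.
Sp1–Sp3: 4/36 differ, p = 0.111, d = 0.120.
Sp2–Sp3: 8/36 differ, p = 0.222, d = 0.264.
The smallest distance is between Sp1 and Sp3.

Sp1 and Sp3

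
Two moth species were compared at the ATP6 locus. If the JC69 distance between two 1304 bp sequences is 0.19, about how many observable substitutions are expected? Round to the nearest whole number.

Invert JC69: p = (3/4)(1 − e^(−4d/3)) = 0.75 × (1 − e^(-0.253333)) = 0.75 × (1 − 0.776209) = 0.167843.
Expected differing sites = pL ≈ 0.167843 × 1304 = 218.867272 ≈ 219.

219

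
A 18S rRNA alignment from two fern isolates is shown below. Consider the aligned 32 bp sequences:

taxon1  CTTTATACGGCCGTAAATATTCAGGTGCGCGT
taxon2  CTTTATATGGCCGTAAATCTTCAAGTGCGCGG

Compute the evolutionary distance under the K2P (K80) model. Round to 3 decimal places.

Of 32 sites, 2 differences are transitions and 2 are transversions, so P = 2/32 = 0.0625 and Q = 2/32 = 0.0625.
Under the Kimura two-parameter model, d = −½ ln(1 − 2P − Q) − ¼ ln(1 − 2Q).
1 − 2P − Q = 0.8125, giving −½ ln(0.8125) = 0.103820.
1 − 2Q = 0.875, giving −¼ ln(0.875) = 0.033383.
d = 0.103820 + 0.033383 = 0.137203.

0.137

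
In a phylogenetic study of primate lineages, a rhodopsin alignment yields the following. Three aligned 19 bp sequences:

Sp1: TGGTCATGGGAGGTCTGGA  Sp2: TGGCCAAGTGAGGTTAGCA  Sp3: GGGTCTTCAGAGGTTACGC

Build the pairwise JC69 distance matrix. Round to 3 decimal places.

Sp1–Sp2: 6/19 sites differ → p ≈ 0.315789, d = −0.75 ln(1 − 0.421052) = 0.409907 ≈ 0.410.
Sp1–Sp3: 8/19 sites differ → p ≈ 0.421053, d = −0.75 ln(1 − 0.561404) = 0.618132 ≈ 0.618.
Sp2–Sp3: 9/19 sites differ → p ≈ 0.473684, d = −0.75 ln(1 − 0.631579) = 0.748897 ≈ 0.749.

d(Sp1,Sp2) = 0.410, d(Sp1,Sp3) = 0.618, d(Sp2,Sp3) = 0.749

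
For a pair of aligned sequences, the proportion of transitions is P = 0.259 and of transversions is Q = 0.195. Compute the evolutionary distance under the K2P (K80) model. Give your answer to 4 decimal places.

0.7477

Under the Kimura two-parameter model, d = −½ ln(1 − 2P − Q) − ¼ ln(1 − 2Q).
1 − 2P − Q = 0.287, giving −½ ln(0.287) = 0.624137.
1 − 2Q = 0.61, giving −¼ ln(0.61) = 0.123574.
d = 0.624137 + 0.123574 = 0.747711.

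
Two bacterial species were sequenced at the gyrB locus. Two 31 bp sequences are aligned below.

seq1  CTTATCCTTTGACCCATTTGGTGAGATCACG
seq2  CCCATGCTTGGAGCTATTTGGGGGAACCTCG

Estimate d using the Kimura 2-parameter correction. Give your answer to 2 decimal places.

Of 31 sites, 6 differences are transitions and 5 are transversions, so P = 6/31 ≈ 0.193548 and Q = 5/31 ≈ 0.16129.
Under the Kimura two-parameter model, d = −½ ln(1 − 2P − Q) − ¼ ln(1 − 2Q).
1 − 2P − Q = 0.451614, giving −½ ln(0.451614) = 0.397464.
1 − 2Q = 0.67742, giving −¼ ln(0.67742) = 0.097366.
d = 0.397464 + 0.097366 = 0.494830.

0.49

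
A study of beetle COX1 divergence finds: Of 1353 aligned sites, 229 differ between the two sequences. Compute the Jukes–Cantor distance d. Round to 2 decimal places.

p = 229/1353 ≈ 0.169254.
d = −(3/4) ln(1 − 4p/3) = −0.75 ln(1 − 0.225672) = −0.75 ln(0.774328)
  = −0.75 × (-0.255760) = 0.191820 substitutions/site.

0.19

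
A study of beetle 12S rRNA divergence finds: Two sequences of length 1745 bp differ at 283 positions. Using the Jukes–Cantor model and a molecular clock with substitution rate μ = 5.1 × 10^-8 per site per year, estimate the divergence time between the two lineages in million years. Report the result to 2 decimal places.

p = 283/1745 ≈ 0.162178.
d = −(3/4) ln(1 − 4p/3) = −0.75 ln(1 − 0.216237) = −0.75 ln(0.783763)
  = −0.75 × (-0.243649) = 0.182737 substitutions/site.
Under a molecular clock d = 2μt, so t = d/(2μ) = 0.182737 / (2 × 5.1 × 10^-8) = 1.79 million years.

1.79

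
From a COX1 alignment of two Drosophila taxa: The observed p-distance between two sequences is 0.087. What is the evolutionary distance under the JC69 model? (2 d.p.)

0.09

d = −(3/4) ln(1 − 4p/3) = −0.75 ln(1 − 0.116) = −0.75 ln(0.884)
  = −0.75 × (-0.123298) = 0.092474 substitutions/site.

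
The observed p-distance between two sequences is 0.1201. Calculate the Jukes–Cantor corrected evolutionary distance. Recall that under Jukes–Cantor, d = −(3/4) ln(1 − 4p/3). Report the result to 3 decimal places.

0.131

d = −(3/4) ln(1 − 4p/3) = −0.75 ln(1 − 0.160133) = −0.75 ln(0.839867)
  = −0.75 × (-0.174512) = 0.130884 substitutions/site.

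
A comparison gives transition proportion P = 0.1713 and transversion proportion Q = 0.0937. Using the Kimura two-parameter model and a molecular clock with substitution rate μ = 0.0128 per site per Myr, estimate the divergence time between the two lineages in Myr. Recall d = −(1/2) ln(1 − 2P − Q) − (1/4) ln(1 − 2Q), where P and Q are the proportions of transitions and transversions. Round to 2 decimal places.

Under the Kimura two-parameter model, d = −½ ln(1 − 2P − Q) − ¼ ln(1 − 2Q).
1 − 2P − Q = 0.5637, giving −½ ln(0.5637) = 0.286617.
1 − 2Q = 0.8126, giving −¼ ln(0.8126) = 0.051879.
d = 0.286617 + 0.051879 = 0.338496.
Under a molecular clock d = 2μt, so t = d/(2μ) = 0.338496 / (2 × 0.0128) = 13.22 Myr.

13.22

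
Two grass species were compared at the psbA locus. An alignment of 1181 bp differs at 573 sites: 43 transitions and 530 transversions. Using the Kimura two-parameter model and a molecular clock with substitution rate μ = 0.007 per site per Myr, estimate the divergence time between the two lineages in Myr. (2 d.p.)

P = 43/1181 ≈ 0.03641 and Q = 530/1181 ≈ 0.448772.
Under the Kimura two-parameter model, d = −½ ln(1 − 2P − Q) − ¼ ln(1 − 2Q).
1 − 2P − Q = 0.478408, giving −½ ln(0.478408) = 0.368646.
1 − 2Q = 0.102456, giving −¼ ln(0.102456) = 0.569580.
d = 0.368646 + 0.569580 = 0.938226.
Under a molecular clock d = 2μt, so t = d/(2μ) = 0.938226 / (2 × 0.007) = 67.02 Myr.

67.02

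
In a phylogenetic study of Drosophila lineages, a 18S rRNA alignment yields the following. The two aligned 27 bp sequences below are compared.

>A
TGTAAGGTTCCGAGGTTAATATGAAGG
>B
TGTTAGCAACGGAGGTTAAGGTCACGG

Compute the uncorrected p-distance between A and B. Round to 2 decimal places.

The sequences differ at 9 of 27 positions (sites 4, 7, 8, 9, 11, 20, 21, 23, 25).
p = 9/27 = 0.333333… ≈ 0.33 (to 2 d.p.).

0.33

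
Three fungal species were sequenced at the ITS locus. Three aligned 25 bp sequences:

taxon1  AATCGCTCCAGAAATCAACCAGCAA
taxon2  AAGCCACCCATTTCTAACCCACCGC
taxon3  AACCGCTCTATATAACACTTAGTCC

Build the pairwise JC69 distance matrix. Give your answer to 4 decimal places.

taxon1–taxon2: 13/25 sites differ → p = 0.52, d = −0.75 ln(1 − 0.693333) = 0.886495 ≈ 0.8865.
taxon1–taxon3: 11/25 sites differ → p = 0.44, d = −0.75 ln(1 − 0.586667) = 0.662626 ≈ 0.6626.
taxon2–taxon3: 14/25 sites differ → p = 0.56, d = −0.75 ln(1 − 0.746667) = 1.029788 ≈ 1.0298.

d(taxon1,taxon2) = 0.8865, d(taxon1,taxon3) = 0.6626, d(taxon2,taxon3) = 1.0298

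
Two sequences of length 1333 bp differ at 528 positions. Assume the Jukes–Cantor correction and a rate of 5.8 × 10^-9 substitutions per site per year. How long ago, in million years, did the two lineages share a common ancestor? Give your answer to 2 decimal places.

p = 528/1333 ≈ 0.396099.
d = −(3/4) ln(1 − 4p/3) = −0.75 ln(1 − 0.528132) = −0.75 ln(0.471868)
  = −0.75 × (-0.751056) = 0.563292 substitutions/site.
Under a molecular clock d = 2μt, so t = d/(2μ) = 0.563292 / (2 × 5.8 × 10^-9) = 48.56 million years.

48.56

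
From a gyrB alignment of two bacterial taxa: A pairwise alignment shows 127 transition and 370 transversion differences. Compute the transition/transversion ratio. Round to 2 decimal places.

0.34

R = 127/370 = 0.343243… ≈ 0.34 (to 2 d.p.).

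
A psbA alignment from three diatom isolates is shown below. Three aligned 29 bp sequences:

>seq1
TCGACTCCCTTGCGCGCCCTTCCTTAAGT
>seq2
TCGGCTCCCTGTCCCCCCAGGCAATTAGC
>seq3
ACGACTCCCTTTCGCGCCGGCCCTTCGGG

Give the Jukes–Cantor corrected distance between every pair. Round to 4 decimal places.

d(seq1,seq2) = 0.6018, d(seq1,seq3) = 0.3439, d(seq2,seq3) = 0.6018

seq1–seq2: 12/29 sites differ → p ≈ 0.413793, d = −0.75 ln(1 − 0.551724) = 0.601760 ≈ 0.6018.
seq1–seq3: 8/29 sites differ → p ≈ 0.275862, d = −0.75 ln(1 − 0.367816) = 0.343931 ≈ 0.3439.
seq2–seq3: 12/29 sites differ → p ≈ 0.413793, d = −0.75 ln(1 − 0.551724) = 0.601760 ≈ 0.6018.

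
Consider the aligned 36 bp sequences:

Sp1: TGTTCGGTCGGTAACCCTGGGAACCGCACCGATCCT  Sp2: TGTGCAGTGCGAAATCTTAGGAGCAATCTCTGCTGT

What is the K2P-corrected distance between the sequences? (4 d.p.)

1.0428

Of 36 sites, 11 differences are transitions and 8 are transversions, so P = 11/36 ≈ 0.305556 and Q = 8/36 ≈ 0.222222.
Under the Kimura two-parameter model, d = −½ ln(1 − 2P − Q) − ¼ ln(1 − 2Q).
1 − 2P − Q = 0.166666, giving −½ ln(0.166666) = 0.895882.
1 − 2Q = 0.555556, giving −¼ ln(0.555556) = 0.146946.
d = 0.895882 + 0.146946 = 1.042828.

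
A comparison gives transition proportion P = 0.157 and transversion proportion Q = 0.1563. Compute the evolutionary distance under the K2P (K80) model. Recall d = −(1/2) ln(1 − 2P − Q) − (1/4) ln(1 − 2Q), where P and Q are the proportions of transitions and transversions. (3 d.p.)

0.411

Under the Kimura two-parameter model, d = −½ ln(1 − 2P − Q) − ¼ ln(1 − 2Q).
1 − 2P − Q = 0.5297, giving −½ ln(0.5297) = 0.317722.
1 − 2Q = 0.6874, giving −¼ ln(0.6874) = 0.093710.
d = 0.317722 + 0.093710 = 0.411432.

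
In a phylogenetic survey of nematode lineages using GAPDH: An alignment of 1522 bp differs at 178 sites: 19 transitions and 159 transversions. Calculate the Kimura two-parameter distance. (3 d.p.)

0.128

P = 19/1522 ≈ 0.012484 and Q = 159/1522 ≈ 0.104468.
Under the Kimura two-parameter model, d = −½ ln(1 − 2P − Q) − ¼ ln(1 − 2Q).
1 − 2P − Q = 0.870564, giving −½ ln(0.870564) = 0.069307.
1 − 2Q = 0.791064, giving −¼ ln(0.791064) = 0.058594.
d = 0.069307 + 0.058594 = 0.127901.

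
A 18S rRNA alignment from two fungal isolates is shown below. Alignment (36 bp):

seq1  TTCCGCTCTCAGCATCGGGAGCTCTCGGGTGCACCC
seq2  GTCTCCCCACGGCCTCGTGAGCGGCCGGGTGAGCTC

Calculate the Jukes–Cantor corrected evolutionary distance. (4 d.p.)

The sequences differ at 14 of 36 sites, so p = 14/36 ≈ 0.388889.
d = −(3/4) ln(1 − 4p/3) = −0.75 ln(1 − 0.518519) = −0.75 ln(0.481481)
  = −0.75 × (-0.730889) = 0.548167 substitutions/site.

0.5482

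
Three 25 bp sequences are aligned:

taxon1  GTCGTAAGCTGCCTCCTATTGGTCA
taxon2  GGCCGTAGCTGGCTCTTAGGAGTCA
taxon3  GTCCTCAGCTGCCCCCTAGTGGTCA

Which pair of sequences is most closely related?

taxon1–taxon2: 9/25 differ, p = 0.360, d = 0.490.
taxon1–taxon3: 4/25 differ, p = 0.160, d = 0.180.
taxon2–taxon3: 8/25 differ, p = 0.320, d = 0.417.
The smallest distance is between taxon1 and taxon3.

taxon1 and taxon3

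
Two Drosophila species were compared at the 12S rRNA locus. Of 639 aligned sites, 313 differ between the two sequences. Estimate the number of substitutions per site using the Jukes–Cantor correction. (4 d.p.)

p = 313/639 ≈ 0.489828.
d = −(3/4) ln(1 − 4p/3) = −0.75 ln(1 − 0.653104) = −0.75 ln(0.346896)
  = −0.75 × (-1.058730) = 0.794048 substitutions/site.

0.7940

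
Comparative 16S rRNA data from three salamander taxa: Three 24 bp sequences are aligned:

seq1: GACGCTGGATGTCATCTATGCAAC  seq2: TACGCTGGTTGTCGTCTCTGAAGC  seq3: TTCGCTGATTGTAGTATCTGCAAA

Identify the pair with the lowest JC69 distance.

seq1–seq2: 6/24 differ, p = 0.250, d = 0.304.
seq1–seq3: 9/24 differ, p = 0.375, d = 0.520.
seq2–seq3: 7/24 differ, p = 0.292, d = 0.369.
The smallest distance is between seq1 and seq2.

seq1 and seq2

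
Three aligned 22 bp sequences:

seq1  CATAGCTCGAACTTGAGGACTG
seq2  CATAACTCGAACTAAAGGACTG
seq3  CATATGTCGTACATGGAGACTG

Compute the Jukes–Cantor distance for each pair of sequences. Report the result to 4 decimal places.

seq1–seq2: 3/22 sites differ → p ≈ 0.136364, d = −0.75 ln(1 − 0.181819) = 0.150504 ≈ 0.1505.
seq1–seq3: 6/22 sites differ → p ≈ 0.272727, d = −0.75 ln(1 − 0.363636) = 0.338988 ≈ 0.3390.
seq2–seq3: 8/22 sites differ → p ≈ 0.363636, d = −0.75 ln(1 − 0.484848) = 0.497470 ≈ 0.4975.

d(seq1,seq2) = 0.1505, d(seq1,seq3) = 0.3390, d(seq2,seq3) = 0.4975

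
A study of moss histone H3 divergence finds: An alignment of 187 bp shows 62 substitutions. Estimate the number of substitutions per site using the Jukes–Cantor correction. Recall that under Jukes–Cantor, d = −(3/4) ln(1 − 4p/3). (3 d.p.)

p = 62/187 ≈ 0.331551.
d = −(3/4) ln(1 − 4p/3) = −0.75 ln(1 − 0.442068) = −0.75 ln(0.557932)
  = −0.75 × (-0.583518) = 0.437639 substitutions/site.

0.438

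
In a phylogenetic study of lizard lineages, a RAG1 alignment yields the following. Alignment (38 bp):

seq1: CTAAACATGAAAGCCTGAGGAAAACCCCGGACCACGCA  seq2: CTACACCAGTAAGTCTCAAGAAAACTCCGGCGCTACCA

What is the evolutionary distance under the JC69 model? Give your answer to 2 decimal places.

The sequences differ at 13 of 38 sites, so p = 13/38 ≈ 0.342105.
d = −(3/4) ln(1 − 4p/3) = −0.75 ln(1 − 0.45614) = −0.75 ln(0.54386)
  = −0.75 × (-0.609063) = 0.456797 substitutions/site.

0.46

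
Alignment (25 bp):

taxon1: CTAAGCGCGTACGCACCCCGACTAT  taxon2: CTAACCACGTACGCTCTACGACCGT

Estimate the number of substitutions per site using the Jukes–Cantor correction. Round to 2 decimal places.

The sequences differ at 7 of 25 sites (5, 7, 15, 17, 18, 23, 24), so p = 7/25 = 0.28.
d = −(3/4) ln(1 − 4p/3) = −0.75 ln(1 − 0.373333) = −0.75 ln(0.626667)
  = −0.75 × (-0.467340) = 0.350505 substitutions/site.

0.35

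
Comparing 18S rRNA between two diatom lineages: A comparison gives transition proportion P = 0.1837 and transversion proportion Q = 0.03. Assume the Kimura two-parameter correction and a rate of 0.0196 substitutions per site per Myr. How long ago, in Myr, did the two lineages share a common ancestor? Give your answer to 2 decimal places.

6.86

Under the Kimura two-parameter model, d = −½ ln(1 − 2P − Q) − ¼ ln(1 − 2Q).
1 − 2P − Q = 0.6026, giving −½ ln(0.6026) = 0.253251.
1 − 2Q = 0.94, giving −¼ ln(0.94) = 0.015469.
d = 0.253251 + 0.015469 = 0.268720.
Under a molecular clock d = 2μt, so t = d/(2μ) = 0.268720 / (2 × 0.0196) = 6.86 Myr.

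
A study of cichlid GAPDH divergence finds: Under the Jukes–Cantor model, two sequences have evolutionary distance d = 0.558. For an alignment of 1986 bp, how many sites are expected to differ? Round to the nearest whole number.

782

Invert JC69: p = (3/4)(1 − e^(−4d/3)) = 0.75 × (1 − e^(-0.744)) = 0.75 × (1 − 0.475209) = 0.393593.
Expected differing sites = pL ≈ 0.393593 × 1986 = 781.675698 ≈ 782.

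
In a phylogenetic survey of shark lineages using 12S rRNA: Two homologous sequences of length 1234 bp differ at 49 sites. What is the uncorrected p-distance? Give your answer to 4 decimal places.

0.0397

p = 49/1234 = 0.039708… ≈ 0.0397 (to 4 d.p.).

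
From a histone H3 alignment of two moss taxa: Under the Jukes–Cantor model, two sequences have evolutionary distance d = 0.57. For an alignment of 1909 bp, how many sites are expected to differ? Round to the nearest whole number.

762

Invert JC69: p = (3/4)(1 − e^(−4d/3)) = 0.75 × (1 − e^(-0.76)) = 0.75 × (1 − 0.467666) = 0.399251.
Expected differing sites = pL ≈ 0.399251 × 1909 = 762.170159 ≈ 762.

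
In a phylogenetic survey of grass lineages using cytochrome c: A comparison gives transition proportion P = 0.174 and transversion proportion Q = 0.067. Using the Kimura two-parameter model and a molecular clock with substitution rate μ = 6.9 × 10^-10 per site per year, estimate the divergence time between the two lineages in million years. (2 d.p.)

Under the Kimura two-parameter model, d = −½ ln(1 − 2P − Q) − ¼ ln(1 − 2Q).
1 − 2P − Q = 0.585, giving −½ ln(0.585) = 0.268072.
1 − 2Q = 0.866, giving −¼ ln(0.866) = 0.035968.
d = 0.268072 + 0.035968 = 0.304040.
Under a molecular clock d = 2μt, so t = d/(2μ) = 0.304040 / (2 × 6.9 × 10^-10) = 220.32 million years.

220.32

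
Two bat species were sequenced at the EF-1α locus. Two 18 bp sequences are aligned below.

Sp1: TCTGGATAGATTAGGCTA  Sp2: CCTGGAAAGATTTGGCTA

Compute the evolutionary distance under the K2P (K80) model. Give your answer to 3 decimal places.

0.188

Of 18 sites, 1 differences are transitions and 2 are transversions, so P = 1/18 ≈ 0.055556 and Q = 2/18 ≈ 0.111111.
Under the Kimura two-parameter model, d = −½ ln(1 − 2P − Q) − ¼ ln(1 − 2Q).
1 − 2P − Q = 0.777777, giving −½ ln(0.777777) = 0.125658.
1 − 2Q = 0.777778, giving −¼ ln(0.777778) = 0.062829.
d = 0.125658 + 0.062829 = 0.188487.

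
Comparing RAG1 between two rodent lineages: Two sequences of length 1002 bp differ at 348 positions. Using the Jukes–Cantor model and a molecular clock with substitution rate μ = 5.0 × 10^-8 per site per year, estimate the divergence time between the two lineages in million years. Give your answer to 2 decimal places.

4.66

p = 348/1002 ≈ 0.347305.
d = −(3/4) ln(1 − 4p/3) = −0.75 ln(1 − 0.463073) = −0.75 ln(0.536927)
  = −0.75 × (-0.621893) = 0.466420 substitutions/site.
Under a molecular clock d = 2μt, so t = d/(2μ) = 0.466420 / (2 × 5.0 × 10^-8) = 4.66 million years.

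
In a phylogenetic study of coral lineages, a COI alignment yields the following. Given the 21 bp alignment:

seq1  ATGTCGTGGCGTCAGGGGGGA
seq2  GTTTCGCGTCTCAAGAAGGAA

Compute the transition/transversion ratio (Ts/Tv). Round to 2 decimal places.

Transitions are A↔G and C↔T; transversions are all other mismatches.
Transitions: 6. Transversions: 4.
R = 6/4 = 1.50.

1.50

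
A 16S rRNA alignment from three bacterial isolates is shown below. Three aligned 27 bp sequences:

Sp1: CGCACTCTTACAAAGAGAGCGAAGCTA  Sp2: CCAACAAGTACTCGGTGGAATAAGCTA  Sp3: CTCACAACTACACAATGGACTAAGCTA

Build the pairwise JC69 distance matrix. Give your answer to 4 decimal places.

d(Sp1,Sp2) = 0.7704, d(Sp1,Sp3) = 0.5107, d(Sp2,Sp3) = 0.3181

Sp1–Sp2: 13/27 sites differ → p ≈ 0.481481, d = −0.75 ln(1 − 0.641975) = 0.770364 ≈ 0.7704.
Sp1–Sp3: 10/27 sites differ → p ≈ 0.37037, d = −0.75 ln(1 − 0.493827) = 0.510658 ≈ 0.5107.
Sp2–Sp3: 7/27 sites differ → p ≈ 0.259259, d = −0.75 ln(1 − 0.345679) = 0.318118 ≈ 0.3181.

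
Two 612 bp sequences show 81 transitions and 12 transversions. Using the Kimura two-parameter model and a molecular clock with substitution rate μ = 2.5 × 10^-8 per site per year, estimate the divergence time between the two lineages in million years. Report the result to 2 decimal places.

3.55

P = 81/612 ≈ 0.132353 and Q = 12/612 ≈ 0.019608.
Under the Kimura two-parameter model, d = −½ ln(1 − 2P − Q) − ¼ ln(1 − 2Q).
1 − 2P − Q = 0.715686, giving −½ ln(0.715686) = 0.167257.
1 − 2Q = 0.960784, giving −¼ ln(0.960784) = 0.010001.
d = 0.167257 + 0.010001 = 0.177258.
Under a molecular clock d = 2μt, so t = d/(2μ) = 0.177258 / (2 × 2.5 × 10^-8) = 3.55 million years.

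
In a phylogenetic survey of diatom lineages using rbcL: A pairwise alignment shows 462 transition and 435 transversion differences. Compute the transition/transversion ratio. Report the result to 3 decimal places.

R = 462/435 = 1.062068… ≈ 1.062 (to 3 d.p.).

1.062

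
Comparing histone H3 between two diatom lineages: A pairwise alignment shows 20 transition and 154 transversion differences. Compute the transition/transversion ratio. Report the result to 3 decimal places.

R = 20/154 = 0.129870… ≈ 0.130 (to 3 d.p.).

0.130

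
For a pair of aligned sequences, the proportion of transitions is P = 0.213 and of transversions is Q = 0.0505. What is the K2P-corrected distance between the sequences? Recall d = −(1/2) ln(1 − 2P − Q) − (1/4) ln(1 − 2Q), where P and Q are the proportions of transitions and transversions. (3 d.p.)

0.350

Under the Kimura two-parameter model, d = −½ ln(1 − 2P − Q) − ¼ ln(1 − 2Q).
1 − 2P − Q = 0.5235, giving −½ ln(0.5235) = 0.323609.
1 − 2Q = 0.899, giving −¼ ln(0.899) = 0.026618.
d = 0.323609 + 0.026618 = 0.350227.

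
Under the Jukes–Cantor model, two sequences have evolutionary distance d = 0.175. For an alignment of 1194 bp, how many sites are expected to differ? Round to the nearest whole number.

Invert JC69: p = (3/4)(1 − e^(−4d/3)) = 0.75 × (1 − e^(-0.233333)) = 0.75 × (1 − 0.791890) = 0.156083.
Expected differing sites = pL ≈ 0.156083 × 1194 = 186.363102 ≈ 186.

186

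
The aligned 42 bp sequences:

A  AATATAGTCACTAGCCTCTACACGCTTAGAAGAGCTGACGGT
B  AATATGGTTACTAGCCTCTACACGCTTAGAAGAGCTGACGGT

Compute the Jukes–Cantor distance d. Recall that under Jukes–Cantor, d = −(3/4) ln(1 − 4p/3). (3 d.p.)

0.049

The sequences differ at 2 of 42 sites (6, 9), so p = 2/42 ≈ 0.047619.
d = −(3/4) ln(1 − 4p/3) = −0.75 ln(1 − 0.063492) = −0.75 ln(0.936508)
  = −0.75 × (-0.065597) = 0.049198 substitutions/site.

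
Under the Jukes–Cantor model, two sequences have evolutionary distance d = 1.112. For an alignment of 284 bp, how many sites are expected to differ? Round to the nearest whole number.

165

Invert JC69: p = (3/4)(1 − e^(−4d/3)) = 0.75 × (1 − e^(-1.482667)) = 0.75 × (1 − 0.227031) = 0.579727.
Expected differing sites = pL ≈ 0.579727 × 284 = 164.642468 ≈ 165.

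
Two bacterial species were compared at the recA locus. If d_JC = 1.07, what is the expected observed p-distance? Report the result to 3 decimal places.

p = (3/4)(1 − e^(−4d/3)) = 0.75 × (1 − e^(-1.426667)) = 0.75 × (1 − 0.240108) = 0.569919.

0.570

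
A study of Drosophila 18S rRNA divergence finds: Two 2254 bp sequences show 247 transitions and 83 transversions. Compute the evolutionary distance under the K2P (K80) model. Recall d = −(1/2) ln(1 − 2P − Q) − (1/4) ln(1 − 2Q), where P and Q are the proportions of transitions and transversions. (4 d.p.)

P = 247/2254 ≈ 0.109583 and Q = 83/2254 ≈ 0.036823.
Under the Kimura two-parameter model, d = −½ ln(1 − 2P − Q) − ¼ ln(1 − 2Q).
1 − 2P − Q = 0.744011, giving −½ ln(0.744011) = 0.147850.
1 − 2Q = 0.926354, giving −¼ ln(0.926354) = 0.019125.
d = 0.147850 + 0.019125 = 0.166975.

0.1670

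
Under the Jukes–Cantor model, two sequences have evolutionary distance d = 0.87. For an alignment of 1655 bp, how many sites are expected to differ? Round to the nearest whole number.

Invert JC69: p = (3/4)(1 − e^(−4d/3)) = 0.75 × (1 − e^(-1.16)) = 0.75 × (1 − 0.313486) = 0.514886.
Expected differing sites = pL ≈ 0.514886 × 1655 = 852.13633 ≈ 852.

852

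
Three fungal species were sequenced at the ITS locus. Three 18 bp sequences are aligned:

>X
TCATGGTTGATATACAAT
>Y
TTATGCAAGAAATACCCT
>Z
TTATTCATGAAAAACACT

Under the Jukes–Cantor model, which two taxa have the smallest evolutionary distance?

X–Y: 7/18 differ, p = 0.389, d = 0.548.
X–Z: 7/18 differ, p = 0.389, d = 0.548.
Y–Z: 4/18 differ, p = 0.222, d = 0.264.
The smallest distance is between Y and Z.

Y and Z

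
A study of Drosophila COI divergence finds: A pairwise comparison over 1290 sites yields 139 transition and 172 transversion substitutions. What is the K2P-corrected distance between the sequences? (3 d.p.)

0.292

P = 139/1290 ≈ 0.107752 and Q = 172/1290 ≈ 0.133333.
Under the Kimura two-parameter model, d = −½ ln(1 − 2P − Q) − ¼ ln(1 − 2Q).
1 − 2P − Q = 0.651163, giving −½ ln(0.651163) = 0.214498.
1 − 2Q = 0.733334, giving −¼ ln(0.733334) = 0.077539.
d = 0.214498 + 0.077539 = 0.292037.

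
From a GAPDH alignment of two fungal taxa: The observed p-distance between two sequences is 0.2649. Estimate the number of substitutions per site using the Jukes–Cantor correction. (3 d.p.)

0.327

d = −(3/4) ln(1 − 4p/3) = −0.75 ln(1 − 0.3532) = −0.75 ln(0.6468)
  = −0.75 × (-0.435718) = 0.326789 substitutions/site.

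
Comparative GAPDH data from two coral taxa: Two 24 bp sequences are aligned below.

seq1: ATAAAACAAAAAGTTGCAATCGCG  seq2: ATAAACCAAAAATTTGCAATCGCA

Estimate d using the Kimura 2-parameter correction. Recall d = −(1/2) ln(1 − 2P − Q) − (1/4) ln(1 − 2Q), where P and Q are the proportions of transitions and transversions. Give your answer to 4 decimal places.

0.1367

Of 24 sites, 1 differences are transitions and 2 are transversions, so P = 1/24 ≈ 0.041667 and Q = 2/24 ≈ 0.083333.
Under the Kimura two-parameter model, d = −½ ln(1 − 2P − Q) − ¼ ln(1 − 2Q).
1 − 2P − Q = 0.833333, giving −½ ln(0.833333) = 0.091161.
1 − 2Q = 0.833334, giving −¼ ln(0.833334) = 0.045580.
d = 0.091161 + 0.045580 = 0.136741.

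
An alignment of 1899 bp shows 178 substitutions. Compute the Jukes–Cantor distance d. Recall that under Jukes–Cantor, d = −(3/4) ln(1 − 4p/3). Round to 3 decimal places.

p = 178/1899 ≈ 0.093734.
d = −(3/4) ln(1 − 4p/3) = −0.75 ln(1 − 0.124979) = −0.75 ln(0.875021)
  = −0.75 × (-0.133507) = 0.100130 substitutions/site.

0.100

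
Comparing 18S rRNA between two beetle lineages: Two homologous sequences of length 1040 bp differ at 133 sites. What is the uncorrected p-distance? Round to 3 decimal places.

p = 133/1040 = 0.127884… ≈ 0.128 (to 3 d.p.).

0.128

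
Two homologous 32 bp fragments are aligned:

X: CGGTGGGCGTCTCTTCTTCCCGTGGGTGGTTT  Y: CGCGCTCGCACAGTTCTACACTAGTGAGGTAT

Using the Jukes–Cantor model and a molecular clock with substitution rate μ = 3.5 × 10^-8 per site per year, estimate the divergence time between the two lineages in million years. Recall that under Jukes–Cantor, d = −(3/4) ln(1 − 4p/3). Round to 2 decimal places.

The sequences differ at 17 of 32 sites, so p = 17/32 = 0.53125.
d = −(3/4) ln(1 − 4p/3) = −0.75 ln(1 − 0.708333) = −0.75 ln(0.291667)
  = −0.75 × (-1.232143) = 0.924107 substitutions/site.
Under a molecular clock d = 2μt, so t = d/(2μ) = 0.924107 / (2 × 3.5 × 10^-8) = 13.20 million years.

13.20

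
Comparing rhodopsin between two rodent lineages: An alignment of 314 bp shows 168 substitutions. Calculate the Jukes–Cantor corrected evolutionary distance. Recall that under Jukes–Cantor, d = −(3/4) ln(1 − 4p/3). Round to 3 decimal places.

0.937

p = 168/314 ≈ 0.535032.
d = −(3/4) ln(1 − 4p/3) = −0.75 ln(1 − 0.713376) = −0.75 ln(0.286624)
  = −0.75 × (-1.249584) = 0.937188 substitutions/site.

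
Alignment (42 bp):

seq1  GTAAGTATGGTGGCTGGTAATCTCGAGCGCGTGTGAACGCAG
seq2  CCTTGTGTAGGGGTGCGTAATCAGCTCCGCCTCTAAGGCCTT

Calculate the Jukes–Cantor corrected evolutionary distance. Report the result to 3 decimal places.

0.982

The sequences differ at 23 of 42 sites, so p = 23/42 ≈ 0.547619.
d = −(3/4) ln(1 − 4p/3) = −0.75 ln(1 − 0.730159) = −0.75 ln(0.269841)
  = −0.75 × (-1.309922) = 0.982442 substitutions/site.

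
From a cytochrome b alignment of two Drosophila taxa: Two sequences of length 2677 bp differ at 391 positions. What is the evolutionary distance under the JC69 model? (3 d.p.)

0.162

p = 391/2677 ≈ 0.146059.
d = −(3/4) ln(1 − 4p/3) = −0.75 ln(1 − 0.194745) = −0.75 ln(0.805255)
  = −0.75 × (-0.216596) = 0.162447 substitutions/site.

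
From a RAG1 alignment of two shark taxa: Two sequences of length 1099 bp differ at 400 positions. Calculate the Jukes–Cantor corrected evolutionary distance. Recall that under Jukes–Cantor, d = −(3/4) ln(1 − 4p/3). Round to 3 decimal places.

0.498

p = 400/1099 ≈ 0.363967.
d = −(3/4) ln(1 − 4p/3) = −0.75 ln(1 − 0.485289) = −0.75 ln(0.514711)
  = −0.75 × (-0.664150) = 0.498113 substitutions/site.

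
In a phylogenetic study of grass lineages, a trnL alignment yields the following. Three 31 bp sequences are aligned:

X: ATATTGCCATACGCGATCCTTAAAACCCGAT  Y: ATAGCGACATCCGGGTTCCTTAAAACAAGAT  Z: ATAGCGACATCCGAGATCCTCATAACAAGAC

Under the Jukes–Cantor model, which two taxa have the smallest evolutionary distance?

X–Y: 8/31 differ, p = 0.258, d = 0.316.
X–Z: 10/31 differ, p = 0.323, d = 0.422.
Y–Z: 5/31 differ, p = 0.161, d = 0.182.
The smallest distance is between Y and Z.

Y and Z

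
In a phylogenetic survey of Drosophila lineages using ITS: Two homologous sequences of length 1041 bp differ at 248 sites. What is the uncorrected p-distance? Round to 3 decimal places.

0.238

p = 248/1041 = 0.238232… ≈ 0.238 (to 3 d.p.).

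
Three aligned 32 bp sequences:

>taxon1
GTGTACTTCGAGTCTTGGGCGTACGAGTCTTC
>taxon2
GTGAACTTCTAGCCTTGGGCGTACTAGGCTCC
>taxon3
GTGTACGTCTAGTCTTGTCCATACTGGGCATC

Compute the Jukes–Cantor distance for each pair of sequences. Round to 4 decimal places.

d(taxon1,taxon2) = 0.2158, d(taxon1,taxon3) = 0.3525, d(taxon2,taxon3) = 0.3525

taxon1–taxon2: 6/32 sites differ → p = 0.1875, d = −0.75 ln(1 − 0.25) = 0.215762 ≈ 0.2158.
taxon1–taxon3: 9/32 sites differ → p = 0.28125, d = −0.75 ln(1 − 0.375) = 0.352503 ≈ 0.3525.
taxon2–taxon3: 9/32 sites differ → p = 0.28125, d = −0.75 ln(1 − 0.375) = 0.352503 ≈ 0.3525.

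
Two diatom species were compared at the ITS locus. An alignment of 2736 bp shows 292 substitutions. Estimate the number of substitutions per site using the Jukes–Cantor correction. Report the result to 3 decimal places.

0.115

p = 292/2736 ≈ 0.106725.
d = −(3/4) ln(1 − 4p/3) = −0.75 ln(1 − 0.1423) = −0.75 ln(0.8577)
  = −0.75 × (-0.153501) = 0.115126 substitutions/site.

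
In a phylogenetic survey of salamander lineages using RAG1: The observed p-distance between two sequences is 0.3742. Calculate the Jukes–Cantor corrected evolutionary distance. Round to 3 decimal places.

0.518

d = −(3/4) ln(1 − 4p/3) = −0.75 ln(1 − 0.498933) = −0.75 ln(0.501067)
  = −0.75 × (-0.691015) = 0.518261 substitutions/site.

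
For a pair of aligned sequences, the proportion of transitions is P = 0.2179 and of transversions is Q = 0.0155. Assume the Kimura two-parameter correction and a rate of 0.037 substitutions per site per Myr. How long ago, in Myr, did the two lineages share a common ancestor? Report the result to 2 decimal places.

Under the Kimura two-parameter model, d = −½ ln(1 − 2P − Q) − ¼ ln(1 − 2Q).
1 − 2P − Q = 0.5487, giving −½ ln(0.5487) = 0.300102.
1 − 2Q = 0.969, giving −¼ ln(0.969) = 0.007873.
d = 0.300102 + 0.007873 = 0.307975.
Under a molecular clock d = 2μt, so t = d/(2μ) = 0.307975 / (2 × 0.037) = 4.16 Myr.

4.16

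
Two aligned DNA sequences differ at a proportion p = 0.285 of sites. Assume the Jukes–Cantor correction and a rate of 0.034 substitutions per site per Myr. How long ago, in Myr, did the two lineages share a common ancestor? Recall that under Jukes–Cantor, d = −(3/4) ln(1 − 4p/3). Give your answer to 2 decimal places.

5.27

d = −(3/4) ln(1 − 4p/3) = −0.75 ln(1 − 0.38) = −0.75 ln(0.62)
  = −0.75 × (-0.478036) = 0.358527 substitutions/site.
Under a molecular clock d = 2μt, so t = d/(2μ) = 0.358527 / (2 × 0.034) = 5.27 Myr.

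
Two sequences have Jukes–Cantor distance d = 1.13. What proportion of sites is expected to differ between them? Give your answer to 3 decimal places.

0.584

p = (3/4)(1 − e^(−4d/3)) = 0.75 × (1 − e^(-1.506667)) = 0.75 × (1 − 0.221647) = 0.583765.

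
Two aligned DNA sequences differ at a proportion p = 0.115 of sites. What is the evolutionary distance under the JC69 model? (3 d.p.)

d = −(3/4) ln(1 − 4p/3) = −0.75 ln(1 − 0.153333) = −0.75 ln(0.846667)
  = −0.75 × (-0.166448) = 0.124836 substitutions/site.

0.125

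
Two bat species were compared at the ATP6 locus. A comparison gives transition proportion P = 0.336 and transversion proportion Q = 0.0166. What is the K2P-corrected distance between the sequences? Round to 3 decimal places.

0.592

Under the Kimura two-parameter model, d = −½ ln(1 − 2P − Q) − ¼ ln(1 − 2Q).
1 − 2P − Q = 0.3114, giving −½ ln(0.3114) = 0.583339.
1 − 2Q = 0.9668, giving −¼ ln(0.9668) = 0.008441.
d = 0.583339 + 0.008441 = 0.591780.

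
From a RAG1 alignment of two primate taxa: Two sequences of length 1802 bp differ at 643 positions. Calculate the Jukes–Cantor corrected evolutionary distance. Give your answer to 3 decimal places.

0.484

p = 643/1802 ≈ 0.356826.
d = −(3/4) ln(1 − 4p/3) = −0.75 ln(1 − 0.475768) = −0.75 ln(0.524232)
  = −0.75 × (-0.645821) = 0.484366 substitutions/site.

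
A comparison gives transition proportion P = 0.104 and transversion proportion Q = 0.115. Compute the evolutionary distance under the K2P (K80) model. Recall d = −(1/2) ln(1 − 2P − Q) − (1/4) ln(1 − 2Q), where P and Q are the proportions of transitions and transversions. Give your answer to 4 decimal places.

Under the Kimura two-parameter model, d = −½ ln(1 − 2P − Q) − ¼ ln(1 − 2Q).
1 − 2P − Q = 0.677, giving −½ ln(0.677) = 0.195042.
1 − 2Q = 0.77, giving −¼ ln(0.77) = 0.065341.
d = 0.195042 + 0.065341 = 0.260383.

0.2604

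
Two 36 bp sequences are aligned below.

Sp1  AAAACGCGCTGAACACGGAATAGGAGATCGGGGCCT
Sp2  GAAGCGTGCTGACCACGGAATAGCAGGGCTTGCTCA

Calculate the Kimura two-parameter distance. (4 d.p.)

Of 36 sites, 5 differences are transitions and 7 are transversions, so P = 5/36 ≈ 0.138889 and Q = 7/36 ≈ 0.194444.
Under the Kimura two-parameter model, d = −½ ln(1 − 2P − Q) − ¼ ln(1 − 2Q).
1 − 2P − Q = 0.527778, giving −½ ln(0.527778) = 0.319540.
1 − 2Q = 0.611112, giving −¼ ln(0.611112) = 0.123119.
d = 0.319540 + 0.123119 = 0.442659.

0.4427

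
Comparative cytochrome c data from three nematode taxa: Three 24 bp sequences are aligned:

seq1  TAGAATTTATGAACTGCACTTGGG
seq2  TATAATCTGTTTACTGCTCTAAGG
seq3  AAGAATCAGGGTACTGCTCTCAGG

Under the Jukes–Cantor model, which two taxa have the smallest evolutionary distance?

seq1–seq2: 8/24 differ, p = 0.333, d = 0.441.
seq1–seq3: 9/24 differ, p = 0.375, d = 0.520.
seq2–seq3: 6/24 differ, p = 0.250, d = 0.304.
The smallest distance is between seq2 and seq3.

seq2 and seq3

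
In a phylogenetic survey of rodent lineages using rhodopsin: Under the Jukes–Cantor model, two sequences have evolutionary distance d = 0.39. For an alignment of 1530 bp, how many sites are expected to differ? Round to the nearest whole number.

465

Invert JC69: p = (3/4)(1 − e^(−4d/3)) = 0.75 × (1 − e^(-0.52)) = 0.75 × (1 − 0.594521) = 0.304109.
Expected differing sites = pL ≈ 0.304109 × 1530 = 465.28677 ≈ 465.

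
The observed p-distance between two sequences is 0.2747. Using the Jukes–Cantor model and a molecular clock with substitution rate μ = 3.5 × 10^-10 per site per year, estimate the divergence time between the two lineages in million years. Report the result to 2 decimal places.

488.71

d = −(3/4) ln(1 − 4p/3) = −0.75 ln(1 − 0.366267) = −0.75 ln(0.633733)
  = −0.75 × (-0.456128) = 0.342096 substitutions/site.
Under a molecular clock d = 2μt, so t = d/(2μ) = 0.342096 / (2 × 3.5 × 10^-10) = 488.71 million years.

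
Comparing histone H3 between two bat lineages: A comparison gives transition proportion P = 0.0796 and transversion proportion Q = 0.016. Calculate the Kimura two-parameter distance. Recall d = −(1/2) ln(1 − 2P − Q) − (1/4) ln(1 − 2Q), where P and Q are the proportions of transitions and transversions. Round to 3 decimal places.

Under the Kimura two-parameter model, d = −½ ln(1 − 2P − Q) − ¼ ln(1 − 2Q).
1 − 2P − Q = 0.8248, giving −½ ln(0.8248) = 0.096307.
1 − 2Q = 0.968, giving −¼ ln(0.968) = 0.008131.
d = 0.096307 + 0.008131 = 0.104438.

0.104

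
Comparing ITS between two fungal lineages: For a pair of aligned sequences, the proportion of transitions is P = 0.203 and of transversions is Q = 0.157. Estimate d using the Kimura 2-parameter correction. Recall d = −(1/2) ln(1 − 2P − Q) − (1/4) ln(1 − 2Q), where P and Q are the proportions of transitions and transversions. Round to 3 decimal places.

0.508

Under the Kimura two-parameter model, d = −½ ln(1 − 2P − Q) − ¼ ln(1 − 2Q).
1 − 2P − Q = 0.437, giving −½ ln(0.437) = 0.413911.
1 − 2Q = 0.686, giving −¼ ln(0.686) = 0.094219.
d = 0.413911 + 0.094219 = 0.508130.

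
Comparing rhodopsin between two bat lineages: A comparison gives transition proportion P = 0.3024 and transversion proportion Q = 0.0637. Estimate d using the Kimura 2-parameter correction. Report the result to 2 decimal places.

0.59

Under the Kimura two-parameter model, d = −½ ln(1 − 2P − Q) − ¼ ln(1 − 2Q).
1 − 2P − Q = 0.3315, giving −½ ln(0.3315) = 0.552064.
1 − 2Q = 0.8726, giving −¼ ln(0.8726) = 0.034070.
d = 0.552064 + 0.034070 = 0.586134.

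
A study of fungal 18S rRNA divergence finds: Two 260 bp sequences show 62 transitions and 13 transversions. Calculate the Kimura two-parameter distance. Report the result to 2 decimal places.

0.40

P = 62/260 ≈ 0.238462 and Q = 13/260 = 0.05.
Under the Kimura two-parameter model, d = −½ ln(1 − 2P − Q) − ¼ ln(1 − 2Q).
1 − 2P − Q = 0.473076, giving −½ ln(0.473076) = 0.374250.
1 − 2Q = 0.9, giving −¼ ln(0.9) = 0.026340.
d = 0.374250 + 0.026340 = 0.400590.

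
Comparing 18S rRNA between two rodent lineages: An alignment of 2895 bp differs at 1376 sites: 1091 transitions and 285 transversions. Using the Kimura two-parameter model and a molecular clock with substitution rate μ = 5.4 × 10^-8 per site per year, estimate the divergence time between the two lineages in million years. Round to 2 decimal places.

P = 1091/2895 ≈ 0.376857 and Q = 285/2895 ≈ 0.098446.
Under the Kimura two-parameter model, d = −½ ln(1 − 2P − Q) − ¼ ln(1 − 2Q).
1 − 2P − Q = 0.14784, giving −½ ln(0.14784) = 0.955812.
1 − 2Q = 0.803108, giving −¼ ln(0.803108) = 0.054817.
d = 0.955812 + 0.054817 = 1.010629.
Under a molecular clock d = 2μt, so t = d/(2μ) = 1.010629 / (2 × 5.4 × 10^-8) = 9.36 million years.

9.36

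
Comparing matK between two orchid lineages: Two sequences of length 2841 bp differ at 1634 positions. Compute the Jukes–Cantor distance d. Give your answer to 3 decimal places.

p = 1634/2841 ≈ 0.57515.
d = −(3/4) ln(1 − 4p/3) = −0.75 ln(1 − 0.766867) = −0.75 ln(0.233133)
  = −0.75 × (-1.456146) = 1.092110 substitutions/site.

1.092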